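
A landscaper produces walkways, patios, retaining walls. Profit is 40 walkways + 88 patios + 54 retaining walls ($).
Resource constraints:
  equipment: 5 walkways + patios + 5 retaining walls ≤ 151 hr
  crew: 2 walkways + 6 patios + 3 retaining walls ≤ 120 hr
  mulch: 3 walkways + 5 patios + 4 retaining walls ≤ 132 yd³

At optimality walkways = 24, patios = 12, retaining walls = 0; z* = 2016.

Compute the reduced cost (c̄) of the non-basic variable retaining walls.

-2

At the optimum: equipment uses 132 of 151 (slack = 19); crew uses 120 of 120 (binding); mulch uses 132 of 132 (binding).
Slack constraints have shadow price 0 (complementary slackness).
The binding rows give the dual system: 2·y_crew + 3·y_mulch = 40 and 6·y_crew + 5·y_mulch = 88.
Solving: y_crew = 8, y_mulch = 8.
Reduced cost of retaining walls: c₃ − yᵀa₃ = 54 − (8·3 + 8·4) = 54 − 56 = -2.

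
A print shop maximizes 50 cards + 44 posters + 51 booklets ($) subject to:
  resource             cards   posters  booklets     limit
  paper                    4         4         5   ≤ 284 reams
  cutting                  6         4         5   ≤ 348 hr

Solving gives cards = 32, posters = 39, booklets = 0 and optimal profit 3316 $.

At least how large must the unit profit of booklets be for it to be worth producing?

At the optimum: paper uses 284 of 284 (binding); cutting uses 348 of 348 (binding).
From A_Bᵀ y = c: 4·y_paper + 6·y_cutting = 50; 4·y_paper + 4·y_cutting = 44.
Solving: y_paper = 8, y_cutting = 3.
booklets enters the basis when its profit ≥ yᵀa₃ = 8·5 + 3·5 = 55.

55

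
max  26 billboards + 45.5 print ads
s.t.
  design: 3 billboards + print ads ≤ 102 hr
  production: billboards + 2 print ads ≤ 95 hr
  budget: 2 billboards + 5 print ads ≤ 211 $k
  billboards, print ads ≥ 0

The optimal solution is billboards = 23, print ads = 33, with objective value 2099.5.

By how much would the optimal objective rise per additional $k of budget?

Check each constraint at x*: design 102/102 (tight); production 89/95 (slack 6); budget 211/211 (tight).
Slack constraints have shadow price 0 (complementary slackness).
The binding rows give the dual system: 3·y_design + 2·y_budget = 26 and 1·y_design + 5·y_budget = 45.5.
This yields shadow prices y_design = 3, y_budget = 8.5.
Shadow price of budget = 8.5.

8.5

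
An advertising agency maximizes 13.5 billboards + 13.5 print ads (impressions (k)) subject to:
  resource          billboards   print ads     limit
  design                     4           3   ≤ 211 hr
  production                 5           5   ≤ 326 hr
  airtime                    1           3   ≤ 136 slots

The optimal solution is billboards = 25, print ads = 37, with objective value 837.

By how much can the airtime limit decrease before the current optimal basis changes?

83.25

Binding constraints: design, airtime. The basis is B = [[4,3],[1,3]] with det 9.
Per unit decrease in airtime, x* moves by d = (0.3333, -0.4444).
The basis stays optimal until print ads reaches 0; allowable decrease = 83.25 slots.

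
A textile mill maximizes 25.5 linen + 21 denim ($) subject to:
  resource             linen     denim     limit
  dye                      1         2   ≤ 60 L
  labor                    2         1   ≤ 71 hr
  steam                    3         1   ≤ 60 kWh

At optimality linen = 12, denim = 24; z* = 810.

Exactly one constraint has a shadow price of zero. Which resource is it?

labor

dye: 60/60 (binding)
labor: 48/71 (slack 23)
steam: 60/60 (binding)
By complementary slackness, a constraint with positive slack has shadow price 0 → labor.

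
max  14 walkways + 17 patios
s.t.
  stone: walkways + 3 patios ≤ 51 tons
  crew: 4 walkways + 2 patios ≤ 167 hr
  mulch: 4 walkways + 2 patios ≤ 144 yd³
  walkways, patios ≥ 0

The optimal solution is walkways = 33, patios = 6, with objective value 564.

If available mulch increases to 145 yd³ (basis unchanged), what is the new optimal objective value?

566.5

Binding: stone and mulch. Non-binding: crew (23 unused).
Slack constraints have shadow price 0 (complementary slackness).
From A_Bᵀ y = c: 1·y_stone + 4·y_mulch = 14; 3·y_stone + 2·y_mulch = 17.
→ y_stone = 4 and y_mulch = 2.5.
Δz = y_mulch·Δb = 2.5 × (1) = 2.5, so new z* = 564 + 2.5 = 566.5.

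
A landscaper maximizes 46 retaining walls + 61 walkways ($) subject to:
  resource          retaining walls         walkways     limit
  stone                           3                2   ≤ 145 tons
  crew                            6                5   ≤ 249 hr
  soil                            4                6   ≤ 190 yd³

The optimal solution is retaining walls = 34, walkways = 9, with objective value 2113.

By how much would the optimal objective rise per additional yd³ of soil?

Check each constraint at x*: stone 120/145 (slack 25); crew 249/249 (tight); soil 190/190 (tight).
By complementary slackness, y = 0 for the non-binding constraint.
The binding rows give the dual system: 6·y_crew + 4·y_soil = 46 and 5·y_crew + 6·y_soil = 61.
→ y_crew = 2 and y_soil = 8.5.
Shadow price of soil = 8.5.

8.5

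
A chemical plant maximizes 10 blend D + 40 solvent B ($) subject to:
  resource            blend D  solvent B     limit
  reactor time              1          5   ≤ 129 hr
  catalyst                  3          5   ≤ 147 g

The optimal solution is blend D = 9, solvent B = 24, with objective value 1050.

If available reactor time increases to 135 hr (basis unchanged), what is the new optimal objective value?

1092

Both reactor time and catalyst are binding at x*.
From A_Bᵀ y = c: 1·y_reactor time + 3·y_catalyst = 10; 5·y_reactor time + 5·y_catalyst = 40.
This yields shadow prices y_reactor time = 7, y_catalyst = 1.
Δz = y_reactor time·Δb = 7 × (6) = 42, so new z* = 1050 + 42 = 1092.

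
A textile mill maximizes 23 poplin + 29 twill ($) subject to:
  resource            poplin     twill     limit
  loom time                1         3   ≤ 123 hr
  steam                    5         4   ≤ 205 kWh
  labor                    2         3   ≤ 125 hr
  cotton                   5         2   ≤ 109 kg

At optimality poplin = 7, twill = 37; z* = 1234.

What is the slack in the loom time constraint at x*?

loom time used = 1·7 + 3·37 = 118; slack = 123 − 118 = 5.

5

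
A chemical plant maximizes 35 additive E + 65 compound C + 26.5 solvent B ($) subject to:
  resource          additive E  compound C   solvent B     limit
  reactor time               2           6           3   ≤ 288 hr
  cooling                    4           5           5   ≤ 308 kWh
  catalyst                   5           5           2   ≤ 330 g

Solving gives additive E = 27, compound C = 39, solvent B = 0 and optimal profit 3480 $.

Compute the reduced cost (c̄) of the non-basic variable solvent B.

Check each constraint at x*: reactor time 288/288 (tight); cooling 303/308 (slack 5); catalyst 330/330 (tight).
By complementary slackness, y = 0 for the non-binding constraint.
The binding rows give the dual system: 2·y_reactor time + 5·y_catalyst = 35 and 6·y_reactor time + 5·y_catalyst = 65.
Solving: y_reactor time = 7.5, y_catalyst = 4.
Reduced cost of solvent B: c₃ − yᵀa₃ = 26.5 − (7.5·3 + 4·2) = 26.5 − 30.5 = -4.

-4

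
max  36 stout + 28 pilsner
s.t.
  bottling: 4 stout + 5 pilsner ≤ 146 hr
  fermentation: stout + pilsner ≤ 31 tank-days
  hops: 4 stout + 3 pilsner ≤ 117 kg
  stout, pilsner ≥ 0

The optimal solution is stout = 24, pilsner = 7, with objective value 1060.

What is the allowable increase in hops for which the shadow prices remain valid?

Binding constraints: fermentation, hops. The basis is B = [[1,1],[4,3]] with det -1.
Per unit increase in hops, x* moves by d = (1, -1).
The basis stays optimal until pilsner reaches 0; allowable increase = 7 kg.

7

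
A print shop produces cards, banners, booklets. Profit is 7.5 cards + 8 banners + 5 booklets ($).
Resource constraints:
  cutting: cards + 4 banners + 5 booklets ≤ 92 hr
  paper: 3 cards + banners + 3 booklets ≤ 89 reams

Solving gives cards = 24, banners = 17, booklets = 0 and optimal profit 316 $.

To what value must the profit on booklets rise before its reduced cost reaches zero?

13.5

Check each constraint at x*: cutting 92/92 (tight); paper 89/89 (tight).
The binding rows give the dual system: 1·y_cutting + 3·y_paper = 7.5 and 4·y_cutting + 1·y_paper = 8.
This yields shadow prices y_cutting = 1.5, y_paper = 2.
booklets enters the basis when its profit ≥ yᵀa₃ = 1.5·5 + 2·3 = 13.5.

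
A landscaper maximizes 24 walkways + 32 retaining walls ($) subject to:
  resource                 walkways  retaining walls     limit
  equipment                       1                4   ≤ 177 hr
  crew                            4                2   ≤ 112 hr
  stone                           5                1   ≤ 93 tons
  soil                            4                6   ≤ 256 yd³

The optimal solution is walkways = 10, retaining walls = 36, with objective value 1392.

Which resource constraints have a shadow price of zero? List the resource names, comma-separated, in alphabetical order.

equipment: 154/177 (slack 23)
crew: 112/112 (binding)
stone: 86/93 (slack 7)
soil: 256/256 (binding)
By complementary slackness, a constraint with positive slack has shadow price 0 → equipment, stone.

equipment, stone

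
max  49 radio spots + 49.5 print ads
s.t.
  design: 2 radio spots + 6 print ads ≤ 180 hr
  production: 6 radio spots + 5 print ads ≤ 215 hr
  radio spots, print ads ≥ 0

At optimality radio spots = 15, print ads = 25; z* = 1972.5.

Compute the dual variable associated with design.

Both design and production are binding at x*.
Dual feasibility on the basic columns requires 2·y_design + 6·y_production = 49, 6·y_design + 5·y_production = 49.5.
→ y_design = 2 and y_production = 7.5.
Shadow price of design = 2.

2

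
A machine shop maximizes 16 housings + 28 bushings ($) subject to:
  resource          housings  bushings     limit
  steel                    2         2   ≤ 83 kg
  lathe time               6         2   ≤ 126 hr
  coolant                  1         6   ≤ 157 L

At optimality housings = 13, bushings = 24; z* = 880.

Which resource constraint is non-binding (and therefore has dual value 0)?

steel

steel: 74/83 (slack 9)
lathe time: 126/126 (binding)
coolant: 157/157 (binding)
By complementary slackness, a constraint with positive slack has shadow price 0 → steel.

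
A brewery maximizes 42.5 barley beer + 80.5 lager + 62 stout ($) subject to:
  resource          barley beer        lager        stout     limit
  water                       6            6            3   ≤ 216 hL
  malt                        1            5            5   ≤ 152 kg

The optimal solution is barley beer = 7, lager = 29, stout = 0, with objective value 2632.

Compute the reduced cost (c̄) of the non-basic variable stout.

-2

Both water and malt are binding at x*.
Dual feasibility on the basic columns requires 6·y_water + 1·y_malt = 42.5, 6·y_water + 5·y_malt = 80.5.
→ y_water = 5.5 and y_malt = 9.5.
Reduced cost of stout: c₃ − yᵀa₃ = 62 − (5.5·3 + 9.5·5) = 62 − 64 = -2.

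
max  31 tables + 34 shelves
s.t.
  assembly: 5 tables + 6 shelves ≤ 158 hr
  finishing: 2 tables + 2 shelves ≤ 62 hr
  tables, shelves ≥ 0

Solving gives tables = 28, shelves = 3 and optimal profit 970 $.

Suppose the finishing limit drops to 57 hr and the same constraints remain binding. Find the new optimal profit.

930

Both assembly and finishing are binding at x*.
The binding rows give the dual system: 5·y_assembly + 2·y_finishing = 31 and 6·y_assembly + 2·y_finishing = 34.
This yields shadow prices y_assembly = 3, y_finishing = 8.
Δz = y_finishing·Δb = 8 × (-5) = -40, so new z* = 970 − 40 = 930.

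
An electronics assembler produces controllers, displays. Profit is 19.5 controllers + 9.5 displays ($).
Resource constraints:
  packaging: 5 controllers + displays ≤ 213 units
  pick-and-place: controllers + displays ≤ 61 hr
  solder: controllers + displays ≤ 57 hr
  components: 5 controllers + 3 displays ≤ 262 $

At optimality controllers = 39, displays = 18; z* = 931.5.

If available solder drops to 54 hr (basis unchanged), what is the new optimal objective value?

Check each constraint at x*: packaging 213/213 (tight); pick-and-place 57/61 (slack 4); solder 57/57 (tight); components 249/262 (slack 13).
Slack constraints have shadow price 0 (complementary slackness).
The binding rows give the dual system: 5·y_packaging + 1·y_solder = 19.5 and 1·y_packaging + 1·y_solder = 9.5.
This yields shadow prices y_packaging = 2.5, y_solder = 7.
Δz = y_solder·Δb = 7 × (-3) = -21, so new z* = 931.5 − 21 = 910.5.

910.5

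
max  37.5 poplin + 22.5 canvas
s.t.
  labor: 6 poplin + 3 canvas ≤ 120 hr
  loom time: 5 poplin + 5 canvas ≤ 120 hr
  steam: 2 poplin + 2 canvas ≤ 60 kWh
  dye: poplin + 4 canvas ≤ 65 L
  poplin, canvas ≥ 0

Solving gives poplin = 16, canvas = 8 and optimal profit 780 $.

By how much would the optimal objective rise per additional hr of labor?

5

At the optimum: labor uses 120 of 120 (binding); loom time uses 120 of 120 (binding); steam uses 48 of 60 (slack = 12); dye uses 48 of 65 (slack = 17).
Since steam, dye are not tight, their duals are 0.
From A_Bᵀ y = c: 6·y_labor + 5·y_loom time = 37.5; 3·y_labor + 5·y_loom time = 22.5.
→ y_labor = 5 and y_loom time = 1.5.
Shadow price of labor = 5.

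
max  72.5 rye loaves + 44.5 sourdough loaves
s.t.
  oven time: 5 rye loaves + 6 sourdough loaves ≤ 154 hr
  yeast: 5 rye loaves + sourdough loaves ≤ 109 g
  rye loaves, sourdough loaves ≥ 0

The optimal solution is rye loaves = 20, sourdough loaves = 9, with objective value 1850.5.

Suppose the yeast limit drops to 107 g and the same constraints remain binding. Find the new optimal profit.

Both oven time and yeast are binding at x*.
From A_Bᵀ y = c: 5·y_oven time + 5·y_yeast = 72.5; 6·y_oven time + 1·y_yeast = 44.5.
This yields shadow prices y_oven time = 6, y_yeast = 8.5.
Δz = y_yeast·Δb = 8.5 × (-2) = -17, so new z* = 1850.5 − 17 = 1833.5.

1833.5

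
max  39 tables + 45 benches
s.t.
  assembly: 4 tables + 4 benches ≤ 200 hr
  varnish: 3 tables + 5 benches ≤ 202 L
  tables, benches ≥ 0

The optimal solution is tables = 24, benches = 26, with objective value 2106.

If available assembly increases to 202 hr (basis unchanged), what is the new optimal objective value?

2121

Both assembly and varnish are binding at x*.
Dual feasibility on the basic columns requires 4·y_assembly + 3·y_varnish = 39, 4·y_assembly + 5·y_varnish = 45.
Solving: y_assembly = 7.5, y_varnish = 3.
Δz = y_assembly·Δb = 7.5 × (2) = 15, so new z* = 2106 + 15 = 2121.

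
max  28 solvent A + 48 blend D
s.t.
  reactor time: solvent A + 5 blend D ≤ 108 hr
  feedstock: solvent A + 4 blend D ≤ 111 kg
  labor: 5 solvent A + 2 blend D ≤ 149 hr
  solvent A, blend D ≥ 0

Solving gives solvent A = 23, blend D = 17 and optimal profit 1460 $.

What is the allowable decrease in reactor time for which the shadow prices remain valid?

78.2

Binding constraints: reactor time, labor. The basis is B = [[1,5],[5,2]] with det -23.
Per unit decrease in reactor time, x* moves by d = (0.087, -0.2174).
The basis stays optimal until blend D reaches 0; allowable decrease = 78.2 hr.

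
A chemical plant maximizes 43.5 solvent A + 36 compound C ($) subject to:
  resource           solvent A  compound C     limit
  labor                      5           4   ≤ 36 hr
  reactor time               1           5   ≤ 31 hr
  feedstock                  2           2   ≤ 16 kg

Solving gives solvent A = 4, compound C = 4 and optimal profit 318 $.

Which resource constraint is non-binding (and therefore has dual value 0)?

labor: 36/36 (binding)
reactor time: 24/31 (slack 7)
feedstock: 16/16 (binding)
By complementary slackness, a constraint with positive slack has shadow price 0 → reactor time.

reactor time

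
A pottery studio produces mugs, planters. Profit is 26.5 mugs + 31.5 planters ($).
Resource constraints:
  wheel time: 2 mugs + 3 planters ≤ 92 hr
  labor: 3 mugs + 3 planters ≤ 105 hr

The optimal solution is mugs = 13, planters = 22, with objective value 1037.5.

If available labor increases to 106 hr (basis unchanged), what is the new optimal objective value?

Both wheel time and labor are binding at x*.
From A_Bᵀ y = c: 2·y_wheel time + 3·y_labor = 26.5; 3·y_wheel time + 3·y_labor = 31.5.
This yields shadow prices y_wheel time = 5, y_labor = 5.5.
Δz = y_labor·Δb = 5.5 × (1) = 5.5, so new z* = 1037.5 + 5.5 = 1043.

1043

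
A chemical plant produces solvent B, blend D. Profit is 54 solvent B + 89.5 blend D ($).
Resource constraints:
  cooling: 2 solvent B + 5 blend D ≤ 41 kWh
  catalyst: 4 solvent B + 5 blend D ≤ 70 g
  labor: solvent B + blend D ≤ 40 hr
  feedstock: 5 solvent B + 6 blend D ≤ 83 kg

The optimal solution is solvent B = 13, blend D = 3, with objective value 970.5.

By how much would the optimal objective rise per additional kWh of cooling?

9.5

Check each constraint at x*: cooling 41/41 (tight); catalyst 67/70 (slack 3); labor 16/40 (slack 24); feedstock 83/83 (tight).
By complementary slackness, y = 0 for the non-binding constraints.
Dual feasibility on the basic columns requires 2·y_cooling + 5·y_feedstock = 54, 5·y_cooling + 6·y_feedstock = 89.5.
This yields shadow prices y_cooling = 9.5, y_feedstock = 7.
Shadow price of cooling = 9.5.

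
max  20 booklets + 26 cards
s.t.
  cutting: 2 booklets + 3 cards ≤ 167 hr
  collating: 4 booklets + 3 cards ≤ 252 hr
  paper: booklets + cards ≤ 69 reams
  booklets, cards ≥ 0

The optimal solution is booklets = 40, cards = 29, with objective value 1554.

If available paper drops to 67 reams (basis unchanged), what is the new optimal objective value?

At the optimum: cutting uses 167 of 167 (binding); collating uses 247 of 252 (slack = 5); paper uses 69 of 69 (binding).
Since collating is not tight, its dual is 0.
The binding rows give the dual system: 2·y_cutting + 1·y_paper = 20 and 3·y_cutting + 1·y_paper = 26.
→ y_cutting = 6 and y_paper = 8.
Δz = y_paper·Δb = 8 × (-2) = -16, so new z* = 1554 − 16 = 1538.

1538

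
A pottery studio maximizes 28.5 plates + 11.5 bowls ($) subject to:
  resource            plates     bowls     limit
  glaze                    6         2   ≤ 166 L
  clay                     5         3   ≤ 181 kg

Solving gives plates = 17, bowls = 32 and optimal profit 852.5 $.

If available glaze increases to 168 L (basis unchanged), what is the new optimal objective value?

859.5

At the optimum: glaze uses 166 of 166 (binding); clay uses 181 of 181 (binding).
Dual feasibility on the basic columns requires 6·y_glaze + 5·y_clay = 28.5, 2·y_glaze + 3·y_clay = 11.5.
Solving: y_glaze = 3.5, y_clay = 1.5.
Δz = y_glaze·Δb = 3.5 × (2) = 7, so new z* = 852.5 + 7 = 859.5.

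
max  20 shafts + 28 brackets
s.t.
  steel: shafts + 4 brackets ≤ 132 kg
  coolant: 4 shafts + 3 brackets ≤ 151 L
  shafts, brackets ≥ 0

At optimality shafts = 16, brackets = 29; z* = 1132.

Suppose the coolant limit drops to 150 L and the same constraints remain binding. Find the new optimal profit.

1128

Check each constraint at x*: steel 132/132 (tight); coolant 151/151 (tight).
The binding rows give the dual system: 1·y_steel + 4·y_coolant = 20 and 4·y_steel + 3·y_coolant = 28.
Solving: y_steel = 4, y_coolant = 4.
Δz = y_coolant·Δb = 4 × (-1) = -4, so new z* = 1132 − 4 = 1128.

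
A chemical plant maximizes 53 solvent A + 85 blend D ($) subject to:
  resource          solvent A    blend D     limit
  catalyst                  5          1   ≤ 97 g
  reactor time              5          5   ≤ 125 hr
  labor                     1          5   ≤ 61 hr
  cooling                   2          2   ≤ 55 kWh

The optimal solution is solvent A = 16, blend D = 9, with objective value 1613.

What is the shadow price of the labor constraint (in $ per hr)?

At the optimum: catalyst uses 89 of 97 (slack = 8); reactor time uses 125 of 125 (binding); labor uses 61 of 61 (binding); cooling uses 50 of 55 (slack = 5).
Since catalyst, cooling are not tight, their duals are 0.
Dual feasibility on the basic columns requires 5·y_reactor time + 1·y_labor = 53, 5·y_reactor time + 5·y_labor = 85.
This yields shadow prices y_reactor time = 9, y_labor = 8.
Shadow price of labor = 8.

8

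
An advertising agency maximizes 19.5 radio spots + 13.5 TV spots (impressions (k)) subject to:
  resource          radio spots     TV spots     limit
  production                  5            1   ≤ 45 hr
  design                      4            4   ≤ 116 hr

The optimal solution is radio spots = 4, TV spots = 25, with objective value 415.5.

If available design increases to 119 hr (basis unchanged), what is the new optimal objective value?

424.5

Check each constraint at x*: production 45/45 (tight); design 116/116 (tight).
Dual feasibility on the basic columns requires 5·y_production + 4·y_design = 19.5, 1·y_production + 4·y_design = 13.5.
This yields shadow prices y_production = 1.5, y_design = 3.
Δz = y_design·Δb = 3 × (3) = 9, so new z* = 415.5 + 9 = 424.5.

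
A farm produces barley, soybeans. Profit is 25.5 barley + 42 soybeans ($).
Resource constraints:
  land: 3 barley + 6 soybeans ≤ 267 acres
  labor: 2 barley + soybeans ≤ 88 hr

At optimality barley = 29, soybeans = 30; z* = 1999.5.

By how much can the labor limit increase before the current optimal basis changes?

Binding constraints: land, labor. The basis is B = [[3,6],[2,1]] with det -9.
Per unit increase in labor, x* moves by d = (0.6667, -0.3333).
The basis stays optimal until soybeans reaches 0; allowable increase = 90 hr.

90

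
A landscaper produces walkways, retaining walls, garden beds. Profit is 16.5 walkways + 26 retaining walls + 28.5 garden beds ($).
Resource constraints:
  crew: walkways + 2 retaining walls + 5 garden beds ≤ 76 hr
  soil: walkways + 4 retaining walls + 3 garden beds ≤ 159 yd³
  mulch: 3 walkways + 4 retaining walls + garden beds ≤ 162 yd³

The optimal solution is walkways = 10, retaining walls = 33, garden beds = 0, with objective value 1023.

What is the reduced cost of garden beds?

-5

Binding: crew and mulch. Non-binding: soil (17 unused).
Since soil is not tight, its dual is 0.
The binding rows give the dual system: 1·y_crew + 3·y_mulch = 16.5 and 2·y_crew + 4·y_mulch = 26.
This yields shadow prices y_crew = 6, y_mulch = 3.5.
Reduced cost of garden beds: c₃ − yᵀa₃ = 28.5 − (6·5 + 3.5·1) = 28.5 − 33.5 = -5.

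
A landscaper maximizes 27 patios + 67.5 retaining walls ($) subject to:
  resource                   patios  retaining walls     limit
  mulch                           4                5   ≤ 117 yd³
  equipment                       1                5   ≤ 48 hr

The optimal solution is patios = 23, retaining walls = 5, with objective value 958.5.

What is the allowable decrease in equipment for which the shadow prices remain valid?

Binding constraints: mulch, equipment. The basis is B = [[4,5],[1,5]] with det 15.
Per unit decrease in equipment, x* moves by d = (0.3333, -0.2667).
The basis stays optimal until retaining walls reaches 0; allowable decrease = 18.75 hr.

18.75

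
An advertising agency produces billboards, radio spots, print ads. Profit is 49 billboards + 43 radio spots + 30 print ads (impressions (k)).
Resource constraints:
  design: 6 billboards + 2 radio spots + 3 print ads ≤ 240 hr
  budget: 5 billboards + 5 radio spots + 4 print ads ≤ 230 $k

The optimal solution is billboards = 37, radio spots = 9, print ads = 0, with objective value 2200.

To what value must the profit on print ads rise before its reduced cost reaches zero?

36.5

At the optimum: design uses 240 of 240 (binding); budget uses 230 of 230 (binding).
From A_Bᵀ y = c: 6·y_design + 5·y_budget = 49; 2·y_design + 5·y_budget = 43.
→ y_design = 1.5 and y_budget = 8.
print ads enters the basis when its profit ≥ yᵀa₃ = 1.5·3 + 8·4 = 36.5.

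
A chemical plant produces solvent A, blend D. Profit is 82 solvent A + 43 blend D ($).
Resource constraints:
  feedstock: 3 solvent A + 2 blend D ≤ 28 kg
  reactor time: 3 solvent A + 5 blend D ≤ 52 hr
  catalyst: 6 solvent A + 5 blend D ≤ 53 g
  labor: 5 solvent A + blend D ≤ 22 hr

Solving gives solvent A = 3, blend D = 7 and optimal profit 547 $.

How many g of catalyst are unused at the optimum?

catalyst used = 6·3 + 5·7 = 53; slack = 53 − 53 = 0.

0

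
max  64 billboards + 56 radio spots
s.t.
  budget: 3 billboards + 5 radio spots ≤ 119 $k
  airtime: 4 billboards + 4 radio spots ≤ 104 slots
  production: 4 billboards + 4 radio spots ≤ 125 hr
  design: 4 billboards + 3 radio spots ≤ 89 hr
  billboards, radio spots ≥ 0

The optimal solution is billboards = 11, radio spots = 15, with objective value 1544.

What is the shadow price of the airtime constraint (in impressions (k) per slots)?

Binding: airtime and design. Non-binding: budget (11 unused), production (21 unused).
Slack constraints have shadow price 0 (complementary slackness).
Dual feasibility on the basic columns requires 4·y_airtime + 4·y_design = 64, 4·y_airtime + 3·y_design = 56.
→ y_airtime = 8 and y_design = 8.
Shadow price of airtime = 8.

8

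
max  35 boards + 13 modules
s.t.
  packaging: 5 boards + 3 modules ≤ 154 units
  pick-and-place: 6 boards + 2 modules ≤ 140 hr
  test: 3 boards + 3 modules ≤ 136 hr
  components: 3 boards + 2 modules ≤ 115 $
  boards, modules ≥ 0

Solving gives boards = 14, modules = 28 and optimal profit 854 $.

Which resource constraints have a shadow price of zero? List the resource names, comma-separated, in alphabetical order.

components, test

packaging: 154/154 (binding)
pick-and-place: 140/140 (binding)
test: 126/136 (slack 10)
components: 98/115 (slack 17)
By complementary slackness, a constraint with positive slack has shadow price 0 → components, test.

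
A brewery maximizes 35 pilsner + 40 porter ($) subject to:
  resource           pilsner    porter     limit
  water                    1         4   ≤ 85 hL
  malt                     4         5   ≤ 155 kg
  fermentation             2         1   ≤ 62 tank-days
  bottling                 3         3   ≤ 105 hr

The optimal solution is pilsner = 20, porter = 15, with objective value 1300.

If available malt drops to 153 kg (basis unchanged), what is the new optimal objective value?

1290

Check each constraint at x*: water 80/85 (slack 5); malt 155/155 (tight); fermentation 55/62 (slack 7); bottling 105/105 (tight).
By complementary slackness, y = 0 for the non-binding constraints.
The binding rows give the dual system: 4·y_malt + 3·y_bottling = 35 and 5·y_malt + 3·y_bottling = 40.
Solving: y_malt = 5, y_bottling = 5.
Δz = y_malt·Δb = 5 × (-2) = -10, so new z* = 1300 − 10 = 1290.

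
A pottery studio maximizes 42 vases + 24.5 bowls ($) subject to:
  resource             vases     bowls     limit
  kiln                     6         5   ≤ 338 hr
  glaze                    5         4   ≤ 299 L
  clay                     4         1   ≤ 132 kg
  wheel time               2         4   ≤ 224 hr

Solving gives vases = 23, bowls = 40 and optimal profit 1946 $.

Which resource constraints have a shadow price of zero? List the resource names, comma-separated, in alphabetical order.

glaze, wheel time

kiln: 338/338 (binding)
glaze: 275/299 (slack 24)
clay: 132/132 (binding)
wheel time: 206/224 (slack 18)
By complementary slackness, a constraint with positive slack has shadow price 0 → glaze, wheel time.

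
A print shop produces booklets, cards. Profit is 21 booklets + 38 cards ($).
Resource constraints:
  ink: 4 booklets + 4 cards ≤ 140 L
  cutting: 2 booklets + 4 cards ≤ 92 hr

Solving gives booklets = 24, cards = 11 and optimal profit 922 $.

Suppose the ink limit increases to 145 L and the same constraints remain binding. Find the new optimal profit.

927

Check each constraint at x*: ink 140/140 (tight); cutting 92/92 (tight).
From A_Bᵀ y = c: 4·y_ink + 2·y_cutting = 21; 4·y_ink + 4·y_cutting = 38.
→ y_ink = 1 and y_cutting = 8.5.
Δz = y_ink·Δb = 1 × (5) = 5, so new z* = 922 + 5 = 927.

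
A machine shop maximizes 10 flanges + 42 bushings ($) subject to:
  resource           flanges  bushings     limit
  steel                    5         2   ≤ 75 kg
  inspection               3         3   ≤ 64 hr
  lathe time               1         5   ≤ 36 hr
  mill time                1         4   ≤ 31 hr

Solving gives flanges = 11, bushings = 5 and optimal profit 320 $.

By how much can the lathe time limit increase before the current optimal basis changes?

2.75

Binding constraints: lathe time, mill time. The basis is B = [[1,5],[1,4]] with det -1.
Per unit increase in lathe time, x* moves by d = (-4, 1).
The basis stays optimal until flanges reaches 0; allowable increase = 2.75 hr.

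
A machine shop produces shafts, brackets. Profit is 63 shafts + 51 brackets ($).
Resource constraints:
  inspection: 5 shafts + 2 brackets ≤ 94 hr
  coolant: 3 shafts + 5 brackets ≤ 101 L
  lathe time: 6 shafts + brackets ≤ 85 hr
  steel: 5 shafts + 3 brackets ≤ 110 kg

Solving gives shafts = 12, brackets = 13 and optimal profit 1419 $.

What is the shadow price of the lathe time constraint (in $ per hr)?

Binding: coolant and lathe time. Non-binding: inspection (8 unused), steel (11 unused).
Since inspection, steel are not tight, their duals are 0.
The binding rows give the dual system: 3·y_coolant + 6·y_lathe time = 63 and 5·y_coolant + 1·y_lathe time = 51.
This yields shadow prices y_coolant = 9, y_lathe time = 6.
Shadow price of lathe time = 6.

6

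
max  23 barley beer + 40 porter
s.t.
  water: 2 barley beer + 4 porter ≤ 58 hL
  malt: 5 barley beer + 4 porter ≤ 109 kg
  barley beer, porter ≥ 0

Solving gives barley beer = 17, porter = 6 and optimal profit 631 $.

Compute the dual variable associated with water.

Both water and malt are binding at x*.
The binding rows give the dual system: 2·y_water + 5·y_malt = 23 and 4·y_water + 4·y_malt = 40.
Solving: y_water = 9, y_malt = 1.
Shadow price of water = 9.

9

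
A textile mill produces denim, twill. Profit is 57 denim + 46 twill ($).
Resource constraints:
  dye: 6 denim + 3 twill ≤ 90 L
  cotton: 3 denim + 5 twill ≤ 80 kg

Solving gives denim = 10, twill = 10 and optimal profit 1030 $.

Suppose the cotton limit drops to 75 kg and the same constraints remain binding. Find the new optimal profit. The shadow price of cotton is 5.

Δb = -5, so new z* = 1030 + (5)·(-5) = 1030 − 25 = 1005.

1005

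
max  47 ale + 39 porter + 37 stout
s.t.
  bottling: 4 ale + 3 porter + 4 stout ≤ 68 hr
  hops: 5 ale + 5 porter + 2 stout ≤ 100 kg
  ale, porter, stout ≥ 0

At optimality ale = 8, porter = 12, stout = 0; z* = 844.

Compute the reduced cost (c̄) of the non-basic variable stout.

-1

Check each constraint at x*: bottling 68/68 (tight); hops 100/100 (tight).
The binding rows give the dual system: 4·y_bottling + 5·y_hops = 47 and 3·y_bottling + 5·y_hops = 39.
Solving: y_bottling = 8, y_hops = 3.
Reduced cost of stout: c₃ − yᵀa₃ = 37 − (8·4 + 3·2) = 37 − 38 = -1.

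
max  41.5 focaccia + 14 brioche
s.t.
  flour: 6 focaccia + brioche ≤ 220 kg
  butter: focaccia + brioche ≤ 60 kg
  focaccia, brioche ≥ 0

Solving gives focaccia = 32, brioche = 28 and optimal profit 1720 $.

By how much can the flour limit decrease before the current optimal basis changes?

Binding constraints: flour, butter. The basis is B = [[6,1],[1,1]] with det 5.
Per unit decrease in flour, x* moves by d = (-0.2, 0.2).
The basis stays optimal until focaccia reaches 0; allowable decrease = 160 kg.

160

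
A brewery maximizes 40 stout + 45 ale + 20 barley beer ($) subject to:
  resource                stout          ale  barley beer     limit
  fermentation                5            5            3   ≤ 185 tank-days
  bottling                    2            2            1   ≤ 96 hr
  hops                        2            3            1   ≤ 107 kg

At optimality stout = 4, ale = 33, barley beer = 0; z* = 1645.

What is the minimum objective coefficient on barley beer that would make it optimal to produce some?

Binding: fermentation and hops. Non-binding: bottling (22 unused).
Slack constraints have shadow price 0 (complementary slackness).
Dual feasibility on the basic columns requires 5·y_fermentation + 2·y_hops = 40, 5·y_fermentation + 3·y_hops = 45.
Solving: y_fermentation = 6, y_hops = 5.
barley beer enters the basis when its profit ≥ yᵀa₃ = 6·3 + 5·1 = 23.

23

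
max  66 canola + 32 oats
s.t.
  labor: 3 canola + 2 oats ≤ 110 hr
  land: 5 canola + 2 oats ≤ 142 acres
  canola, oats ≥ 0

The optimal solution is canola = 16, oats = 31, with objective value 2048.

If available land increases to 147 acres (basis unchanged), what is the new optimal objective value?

2093

Both labor and land are binding at x*.
Dual feasibility on the basic columns requires 3·y_labor + 5·y_land = 66, 2·y_labor + 2·y_land = 32.
→ y_labor = 7 and y_land = 9.
Δz = y_land·Δb = 9 × (5) = 45, so new z* = 2048 + 45 = 2093.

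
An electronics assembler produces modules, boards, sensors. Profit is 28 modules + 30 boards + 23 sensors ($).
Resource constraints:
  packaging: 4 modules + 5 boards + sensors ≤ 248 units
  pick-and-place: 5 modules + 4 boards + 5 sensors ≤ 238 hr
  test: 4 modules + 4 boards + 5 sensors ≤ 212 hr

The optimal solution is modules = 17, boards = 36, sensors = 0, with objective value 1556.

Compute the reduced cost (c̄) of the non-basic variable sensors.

Check each constraint at x*: packaging 248/248 (tight); pick-and-place 229/238 (slack 9); test 212/212 (tight).
Since pick-and-place is not tight, its dual is 0.
The binding rows give the dual system: 4·y_packaging + 4·y_test = 28 and 5·y_packaging + 4·y_test = 30.
→ y_packaging = 2 and y_test = 5.
Reduced cost of sensors: c₃ − yᵀa₃ = 23 − (2·1 + 5·5) = 23 − 27 = -4.

-4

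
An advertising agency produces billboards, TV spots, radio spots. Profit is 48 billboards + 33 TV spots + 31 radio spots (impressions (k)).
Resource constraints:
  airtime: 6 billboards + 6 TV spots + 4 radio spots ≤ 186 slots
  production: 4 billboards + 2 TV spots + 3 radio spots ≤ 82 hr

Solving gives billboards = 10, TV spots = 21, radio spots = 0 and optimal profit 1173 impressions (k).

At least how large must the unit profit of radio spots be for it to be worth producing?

Both airtime and production are binding at x*.
Dual feasibility on the basic columns requires 6·y_airtime + 4·y_production = 48, 6·y_airtime + 2·y_production = 33.
Solving: y_airtime = 3, y_production = 7.5.
radio spots enters the basis when its profit ≥ yᵀa₃ = 3·4 + 7.5·3 = 34.5.

34.5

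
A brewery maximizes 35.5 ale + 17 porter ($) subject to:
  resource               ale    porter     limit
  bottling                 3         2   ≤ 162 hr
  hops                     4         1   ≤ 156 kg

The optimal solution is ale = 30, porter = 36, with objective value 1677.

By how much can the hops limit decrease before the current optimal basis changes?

Binding constraints: bottling, hops. The basis is B = [[3,2],[4,1]] with det -5.
Per unit decrease in hops, x* moves by d = (-0.4, 0.6).
The basis stays optimal until ale reaches 0; allowable decrease = 75 kg.

75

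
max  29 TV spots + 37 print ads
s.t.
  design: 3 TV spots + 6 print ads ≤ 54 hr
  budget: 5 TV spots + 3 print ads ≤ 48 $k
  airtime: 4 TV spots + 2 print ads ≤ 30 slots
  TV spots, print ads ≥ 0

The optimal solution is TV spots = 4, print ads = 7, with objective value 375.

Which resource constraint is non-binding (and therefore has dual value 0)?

budget

design: 54/54 (binding)
budget: 41/48 (slack 7)
airtime: 30/30 (binding)
By complementary slackness, a constraint with positive slack has shadow price 0 → budget.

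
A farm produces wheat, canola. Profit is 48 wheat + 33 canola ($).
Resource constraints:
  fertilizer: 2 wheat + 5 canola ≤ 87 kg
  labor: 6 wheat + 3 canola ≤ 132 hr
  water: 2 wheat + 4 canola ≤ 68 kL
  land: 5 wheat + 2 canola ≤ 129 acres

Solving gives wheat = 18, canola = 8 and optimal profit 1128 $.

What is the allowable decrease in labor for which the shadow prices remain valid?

Binding constraints: labor, water. The basis is B = [[6,3],[2,4]] with det 18.
Per unit decrease in labor, x* moves by d = (-0.2222, 0.1111).
The basis stays optimal until wheat reaches 0; allowable decrease = 81 hr.

81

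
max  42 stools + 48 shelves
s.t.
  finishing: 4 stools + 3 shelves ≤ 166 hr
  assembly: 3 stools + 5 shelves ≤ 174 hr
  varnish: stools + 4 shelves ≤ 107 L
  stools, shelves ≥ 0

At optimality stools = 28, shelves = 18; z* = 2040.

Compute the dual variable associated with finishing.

6

Binding: finishing and assembly. Non-binding: varnish (7 unused).
Slack constraints have shadow price 0 (complementary slackness).
Dual feasibility on the basic columns requires 4·y_finishing + 3·y_assembly = 42, 3·y_finishing + 5·y_assembly = 48.
This yields shadow prices y_finishing = 6, y_assembly = 6.
Shadow price of finishing = 6.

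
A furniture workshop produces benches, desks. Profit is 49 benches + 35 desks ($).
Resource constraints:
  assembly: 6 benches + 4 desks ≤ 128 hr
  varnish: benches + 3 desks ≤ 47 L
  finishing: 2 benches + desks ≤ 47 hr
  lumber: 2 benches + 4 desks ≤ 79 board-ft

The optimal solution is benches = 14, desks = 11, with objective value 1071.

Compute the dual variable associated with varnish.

1

Binding: assembly and varnish. Non-binding: finishing (8 unused), lumber (7 unused).
By complementary slackness, y = 0 for the non-binding constraints.
Dual feasibility on the basic columns requires 6·y_assembly + 1·y_varnish = 49, 4·y_assembly + 3·y_varnish = 35.
Solving: y_assembly = 8, y_varnish = 1.
Shadow price of varnish = 1.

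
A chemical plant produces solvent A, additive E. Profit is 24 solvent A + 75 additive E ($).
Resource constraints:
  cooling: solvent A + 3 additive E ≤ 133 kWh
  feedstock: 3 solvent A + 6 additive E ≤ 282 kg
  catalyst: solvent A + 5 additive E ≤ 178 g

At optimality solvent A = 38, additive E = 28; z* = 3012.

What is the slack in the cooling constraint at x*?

cooling used = 1·38 + 3·28 = 122; slack = 133 − 122 = 11.

11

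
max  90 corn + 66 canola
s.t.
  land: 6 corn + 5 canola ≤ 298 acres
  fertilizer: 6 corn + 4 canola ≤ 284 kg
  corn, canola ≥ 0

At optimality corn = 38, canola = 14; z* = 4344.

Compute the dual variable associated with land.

At the optimum: land uses 298 of 298 (binding); fertilizer uses 284 of 284 (binding).
Dual feasibility on the basic columns requires 6·y_land + 6·y_fertilizer = 90, 5·y_land + 4·y_fertilizer = 66.
→ y_land = 6 and y_fertilizer = 9.
Shadow price of land = 6.

6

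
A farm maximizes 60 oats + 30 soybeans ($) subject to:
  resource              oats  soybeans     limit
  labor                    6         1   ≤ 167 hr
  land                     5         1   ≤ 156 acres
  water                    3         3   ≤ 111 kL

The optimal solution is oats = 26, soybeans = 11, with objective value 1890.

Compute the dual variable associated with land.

Binding: labor and water. Non-binding: land (15 unused).
Slack constraints have shadow price 0 (complementary slackness).
The binding rows give the dual system: 6·y_labor + 3·y_water = 60 and 1·y_labor + 3·y_water = 30.
Solving: y_labor = 6, y_water = 8.
Shadow price of land = 0.

0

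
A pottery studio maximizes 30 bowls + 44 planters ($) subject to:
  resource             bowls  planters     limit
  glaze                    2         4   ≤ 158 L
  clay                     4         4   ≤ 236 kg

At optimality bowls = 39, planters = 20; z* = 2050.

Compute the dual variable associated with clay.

4

Both glaze and clay are binding at x*.
From A_Bᵀ y = c: 2·y_glaze + 4·y_clay = 30; 4·y_glaze + 4·y_clay = 44.
This yields shadow prices y_glaze = 7, y_clay = 4.
Shadow price of clay = 4.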